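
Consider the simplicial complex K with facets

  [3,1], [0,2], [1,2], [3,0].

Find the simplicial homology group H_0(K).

We work with the vertex ordering 0 < 1 < 2 < 3. The simplices of K, each written with vertices in increasing order, are:

  0-simplices (4): [0], [1], [2], [3]
  1-simplices (4): [0,2], [0,3], [1,2], [1,3]

Hence C_0 ≅ Z^4, C_1 ≅ Z^4.

Boundary ∂_1: C_1 → C_0 sends each edge [p,q] (with p < q) to q − p. For instance
  ∂[1,2] = [2] − [1].
This gives a 4×4 integer matrix of rank 3; reducing to Smith normal form yields diagonal entries (1,1,1).

From H_k ≅ ker(∂_k) / im(∂_{k+1}) we obtain:

  H_0: rank C_0 − rank ∂_1 = 4 − 3 = 1, and the invariant factors of ∂_1 are all 1, so H_0 ≅ Z.

(K is a triangulation of the circle S^1.)

H_0 ≅ Z.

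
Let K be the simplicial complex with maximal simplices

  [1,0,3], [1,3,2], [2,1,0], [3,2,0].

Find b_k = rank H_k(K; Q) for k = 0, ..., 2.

b_0 = 1, b_1 = 0, b_2 = 1.

K has 4 vertices, 6 edges, 4 triangles.
rank ∂_0 = 0, rank ∂_1 = 3 ⇒ b_0 = 4 − 0 − 3 = 1; all invariant factors of ∂_1 are 1 so no torsion. So H_0 ≅ Z.
rank ∂_1 = 3, rank ∂_2 = 3 ⇒ b_1 = 6 − 3 − 3 = 0; all invariant factors of ∂_2 are 1 so no torsion. So H_1 ≅ 0.
rank ∂_2 = 3, rank ∂_3 = 0 ⇒ b_2 = 4 − 3 − 0 = 1. So H_2 ≅ Z.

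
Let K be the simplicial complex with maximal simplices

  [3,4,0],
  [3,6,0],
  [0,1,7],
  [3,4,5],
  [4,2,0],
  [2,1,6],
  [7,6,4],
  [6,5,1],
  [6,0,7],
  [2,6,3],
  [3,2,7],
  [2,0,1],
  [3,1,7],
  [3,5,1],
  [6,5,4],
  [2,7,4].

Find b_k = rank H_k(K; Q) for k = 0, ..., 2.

b_0 = 1, b_1 = 2, b_2 = 1.

K has 8 vertices, 24 edges, 16 triangles.
rank ∂_0 = 0, rank ∂_1 = 7 ⇒ b_0 = 8 − 0 − 7 = 1; all invariant factors of ∂_1 are 1 so no torsion. So H_0 ≅ Z.
rank ∂_1 = 7, rank ∂_2 = 15 ⇒ b_1 = 24 − 7 − 15 = 2; all invariant factors of ∂_2 are 1 so no torsion. So H_1 ≅ Z^2.
rank ∂_2 = 15, rank ∂_3 = 0 ⇒ b_2 = 16 − 15 − 0 = 1. So H_2 ≅ Z.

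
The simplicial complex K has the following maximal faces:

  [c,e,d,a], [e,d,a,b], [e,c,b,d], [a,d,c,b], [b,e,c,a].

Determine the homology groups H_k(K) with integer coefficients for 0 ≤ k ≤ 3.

Order the vertices as a < b < c < d < e. Listing each simplex with vertices in this order, K has dimension 3 with simplices:

  0-simplices (5): a, b, c, d, e
  1-simplices (10): ab, ac, ad, ae, bc, bd, be, cd, ce, de
  2-simplices (10): abc, abd, abe, acd, ace, ade, bcd, bce, bde, cde
  3-simplices (5): abcd, abce, abde, acde, bcde

Hence C_0 ≅ Z^5, C_1 ≅ Z^10, C_2 ≅ Z^10, C_3 ≅ Z^5.

The boundary map ∂_1: C_1 → C_0 sends each edge [p,q] (with p < q) to q − p.
This gives a 5×10 integer matrix of rank 4; reducing to Smith normal form yields diagonal entries (1,1,1,1).

∂_2: C_2 → C_1 sends each 2-simplex [p,q,r] to [q,r] − [p,r] + [p,q]. For instance
  ∂abe = be − ae + ab,
  ∂bce = ce − be + bc.
The 10×10 boundary matrix has rank 6 and Smith normal form diag(1,1,1,1,1,1).

Boundary ∂_3: C_3 → C_2 sends each 3-simplex σ to the alternating sum Σ_i (−1)^i (σ with its i-th vertex removed). For instance
  ∂abce = bce − ace + abe − abc,
  ∂acde = cde − ade + ace − acd.
As a 10×5 matrix over Z this has rank 4, with invariant factors (1,1,1,1).

Now H_k = ker ∂_k / im ∂_{k+1}, so:

  H_0: rank C_0 − rank ∂_1 = 5 − 4 = 1, and the invariant factors of ∂_1 are all 1, so H_0 ≅ Z.
  H_1: rank ker ∂_1 − rank ∂_2 = (10 − 4) − 6 = 0, and the invariant factors of ∂_2 are all 1, so H_1 ≅ 0.
  H_2: rank ker ∂_2 − rank ∂_3 = (10 − 6) − 4 = 0, and the invariant factors of ∂_3 are all 1, so H_2 ≅ 0.
  H_3: rank ker ∂_3 − rank ∂_4 = (5 − 4) − 0 = 1, and there is no ∂_4, so H_3 ≅ Z.

(K is a triangulation of the 3-sphere S^3.)

H_0 ≅ Z,  H_1 = 0,  H_2 = 0,  H_3 ≅ Z.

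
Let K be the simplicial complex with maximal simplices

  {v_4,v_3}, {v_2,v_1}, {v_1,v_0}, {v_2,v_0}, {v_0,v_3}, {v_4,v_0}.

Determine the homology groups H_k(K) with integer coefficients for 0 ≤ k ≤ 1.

K has 5 vertices, 6 edges.
rank ∂_0 = 0, rank ∂_1 = 4 ⇒ b_0 = 5 − 0 − 4 = 1; all invariant factors of ∂_1 are 1 so no torsion. So H_0 ≅ Z.
rank ∂_1 = 4, rank ∂_2 = 0 ⇒ b_1 = 6 − 4 − 0 = 2. So H_1 ≅ Z^2.

H_0 = Z,  H_1 = Z^2.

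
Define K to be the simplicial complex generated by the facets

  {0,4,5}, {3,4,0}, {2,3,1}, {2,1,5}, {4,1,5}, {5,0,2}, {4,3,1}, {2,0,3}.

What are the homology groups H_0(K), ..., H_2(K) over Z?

K has 6 vertices, 12 edges, 8 triangles.
rank ∂_0 = 0, rank ∂_1 = 5 ⇒ b_0 = 6 − 0 − 5 = 1; all invariant factors of ∂_1 are 1 so no torsion. So H_0 ≅ Z.
rank ∂_1 = 5, rank ∂_2 = 7 ⇒ b_1 = 12 − 5 − 7 = 0; all invariant factors of ∂_2 are 1 so no torsion. So H_1 ≅ 0.
rank ∂_2 = 7, rank ∂_3 = 0 ⇒ b_2 = 8 − 7 − 0 = 1. So H_2 ≅ Z.

H_0 = Z,  H_1 = 0,  H_2 = Z.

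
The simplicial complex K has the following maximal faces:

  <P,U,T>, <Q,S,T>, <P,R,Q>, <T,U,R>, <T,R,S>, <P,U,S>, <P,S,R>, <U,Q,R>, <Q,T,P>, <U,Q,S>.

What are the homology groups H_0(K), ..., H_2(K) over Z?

Fix the vertex order P < Q < R < S < T < U and write every simplex with vertices in increasing order. Then dim K = 2 and the simplices of K are:

  0-simplices (6): P, Q, R, S, T, U
  1-simplices (15): PQ, PR, PS, PT, PU, QR, QS, QT, QU, RS, RT, RU, ST, SU, TU
  2-simplices (10): PQR, PQT, PRS, PSU, PTU, QRU, QST, QSU, RST, RTU

giving chain groups C_0 ≅ Z^6, C_1 ≅ Z^15, C_2 ≅ Z^10.

The boundary map ∂_1: C_1 → C_0 maps an edge to its endpoints' difference, ∂[p,q] = q − p.
The 6×15 boundary matrix has rank 5 and Smith normal form diag(1,1,1,1,1).

∂_2: C_2 → C_1 sends each 2-simplex [p,q,r] to [q,r] − [p,r] + [p,q]. For instance
  ∂QRU = RU − QU + QR,
  ∂RST = ST − RT + RS.
The resulting 15×10 matrix has rank 10, and its Smith normal form has invariant factors (1,1,1,1,1,1,1,1,1,2).

Now H_k = ker ∂_k / im ∂_{k+1}, so:

  H_0: rank C_0 − rank ∂_1 = 6 − 5 = 1, and the invariant factors of ∂_1 are all 1, so H_0 = Z.
  H_1: rank ker ∂_1 − rank ∂_2 = (15 − 5) − 10 = 0, and ∂_2 has invariant factor 2 > 1, so H_1 = Z/2.
  H_2: rank ker ∂_2 − rank ∂_3 = (10 − 10) − 0 = 0, and there is no ∂_3, so H_2 = 0.

H_0 ≅ Z,  H_1 ≅ Z/2,  H_2 = 0.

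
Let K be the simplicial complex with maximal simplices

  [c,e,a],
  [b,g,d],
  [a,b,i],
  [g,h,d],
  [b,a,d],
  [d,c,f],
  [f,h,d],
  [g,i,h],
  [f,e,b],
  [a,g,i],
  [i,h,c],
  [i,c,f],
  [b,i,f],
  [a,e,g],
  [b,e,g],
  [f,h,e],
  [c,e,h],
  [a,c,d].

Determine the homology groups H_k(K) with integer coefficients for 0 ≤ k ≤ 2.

Take the total order a < b < c < d < e < f < g < h < i on the vertex set. Then K (dimension 2) consists of the simplices:

  0-simplices (9): a, b, c, d, e, f, g, h, i
  1-simplices (27): ab, ac, ad, ae, ag, ai, bd, be, bf, bg, bi, cd, ce, cf, ch, ci, df, dg, dh, ef, eg, eh, fh, fi, gh, gi, hi
  2-simplices (18): abd, abi, acd, ace, aeg, agi, bdg, bef, beg, bfi, cdf, ceh, cfi, chi, dfh, dgh, efh, ghi

giving chain groups C_0 ≅ Z^9, C_1 ≅ Z^27, C_2 ≅ Z^18.

Boundary ∂_1: C_1 → C_0 sends each edge [p,q] (with p < q) to q − p. For instance
  ∂cd = d − c.
The 9×27 boundary matrix has rank 8 and Smith normal form diag(1,1,1,1,1,1,1,1).

∂_2: C_2 → C_1 sends each 2-simplex [p,q,r] to [q,r] − [p,r] + [p,q]. For instance
  ∂ace = ce − ae + ac,
  ∂dgh = gh − dh + dg.
The resulting 27×18 matrix has rank 18, and its Smith normal form has invariant factors (1,1,1,1,1,1,1,1,1,1,1,1,1,1,1,1,1,2).

Reading off H_k = ker ∂_k / im ∂_{k+1}:

  H_0: rank C_0 − rank ∂_1 = 9 − 8 = 1, and the invariant factors of ∂_1 are all 1, so H_0 ≅ Z.
  H_1: rank ker ∂_1 − rank ∂_2 = (27 − 8) − 18 = 1, and ∂_2 has invariant factor 2 > 1, so H_1 ≅ Z ⊕ Z_2.
  H_2: rank ker ∂_2 − rank ∂_3 = (18 − 18) − 0 = 0, and there is no ∂_3, so H_2 ≅ 0.

As a check, the Euler characteristic is 9 − 27 + 18 = 0, which agrees with 1 − 1 + 0 = 0.

H_0 = Z,  H_1 = Z ⊕ Z_2,  H_2 = 0.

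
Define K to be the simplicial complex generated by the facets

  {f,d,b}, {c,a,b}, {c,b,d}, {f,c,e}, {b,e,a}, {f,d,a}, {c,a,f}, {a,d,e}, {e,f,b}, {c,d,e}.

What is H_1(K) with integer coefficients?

H_1 ≅ Z/2Z.

Order the vertices as a < b < c < d < e < f. Listing each simplex with vertices in this order, K has dimension 2 with simplices:

  0-simplices (6): a, b, c, d, e, f
  1-simplices (15): ab, ac, ad, ae, af, bc, bd, be, bf, cd, ce, cf, de, df, ef
  2-simplices (10): abc, abe, acf, ade, adf, bcd, bdf, bef, cde, cef

so the chain groups are C_0 ≅ Z^6, C_1 ≅ Z^15, C_2 ≅ Z^10.

∂_1: C_1 → C_0 maps an edge to its endpoints' difference, ∂[p,q] = q − p. For instance
  ∂ae = e − a.
The resulting 6×15 matrix has rank 5, and its Smith normal form has invariant factors (1,1,1,1,1).

The boundary map ∂_2: C_2 → C_1 maps a triangle to the signed sum of its edges. For instance
  ∂bdf = df − bf + bd,
  ∂bcd = cd − bd + bc.
As a 15×10 matrix over Z this has rank 10, with invariant factors (1,1,1,1,1,1,1,1,1,2).

Computing H_k = (kernel of ∂_k) / (image of ∂_{k+1}):

  H_1: rank ker ∂_1 − rank ∂_2 = (15 − 5) − 10 = 0, and ∂_2 has invariant factor 2 > 1, so H_1 ≅ Z/2Z.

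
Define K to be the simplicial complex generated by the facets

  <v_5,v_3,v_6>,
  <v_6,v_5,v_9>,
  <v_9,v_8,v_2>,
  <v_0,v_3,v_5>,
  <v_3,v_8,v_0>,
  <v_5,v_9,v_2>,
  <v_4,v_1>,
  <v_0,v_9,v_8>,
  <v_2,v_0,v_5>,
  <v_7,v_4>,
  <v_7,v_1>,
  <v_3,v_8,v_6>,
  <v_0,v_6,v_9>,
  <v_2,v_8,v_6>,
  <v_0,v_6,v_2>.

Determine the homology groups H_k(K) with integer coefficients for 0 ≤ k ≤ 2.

H_0 = Z^2,  H_1 = Z ⊕ Z/2,  H_2 = 0.

We work with the vertex ordering v_0 < v_1 < v_2 < v_3 < v_4 < v_5 < v_6 < v_7 < v_8 < v_9. The simplices of K, each written with vertices in increasing order, are:

  0-simplices (10): [v_0], [v_1], [v_2], [v_3], [v_4], [v_5], [v_6], [v_7], [v_8], [v_9]
  1-simplices (21): (21 of them)
  2-simplices (12): (12 of them)

Hence C_0 ≅ Z^10, C_1 ≅ Z^21, C_2 ≅ Z^12.

The boundary map ∂_1: C_1 → C_0 is given by ∂[p,q] = [q] − [p]. For instance
  ∂[v_2,v_6] = [v_6] − [v_2].
The resulting 10×21 matrix has rank 8, and its Smith normal form has invariant factors (1,1,1,1,1,1,1,1).

The boundary map ∂_2: C_2 → C_1 maps a triangle to the signed sum of its edges. For instance
  ∂[v_0,v_3,v_5] = [v_3,v_5] − [v_0,v_5] + [v_0,v_3],
  ∂[v_0,v_8,v_9] = [v_8,v_9] − [v_0,v_9] + [v_0,v_8].
The 21×12 boundary matrix has rank 12 and Smith normal form diag(1,1,1,1,1,1,1,1,1,1,1,2).

Reading off H_k = ker ∂_k / im ∂_{k+1}:

  H_0: rank C_0 − rank ∂_1 = 10 − 8 = 2, and the invariant factors of ∂_1 are all 1, so H_0 = Z^2.
  H_1: rank ker ∂_1 − rank ∂_2 = (21 − 8) − 12 = 1, and ∂_2 has invariant factor 2 > 1, so H_1 = Z ⊕ Z/2.
  H_2: rank ker ∂_2 − rank ∂_3 = (12 − 12) − 0 = 0, and there is no ∂_3, so H_2 = 0.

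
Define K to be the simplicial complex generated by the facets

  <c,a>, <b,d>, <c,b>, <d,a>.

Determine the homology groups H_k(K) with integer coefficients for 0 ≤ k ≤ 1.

H_0 ≅ Z,  H_1 ≅ Z.

Order the vertices as a < b < c < d. Listing each simplex with vertices in this order, K has dimension 1 with simplices:

  0-simplices (4): a, b, c, d
  1-simplices (4): ac, ad, bc, bd

so the chain groups are C_0 ≅ Z^4, C_1 ≅ Z^4.

Boundary ∂_1: C_1 → C_0 maps an edge to its endpoints' difference, ∂[p,q] = q − p.
The 4×4 boundary matrix has rank 3 and Smith normal form diag(1,1,1).

Computing H_k = (kernel of ∂_k) / (image of ∂_{k+1}):

  H_0: rank C_0 − rank ∂_1 = 4 − 3 = 1, and the invariant factors of ∂_1 are all 1, so H_0 = Z.
  H_1: rank ker ∂_1 − rank ∂_2 = (4 − 3) − 0 = 1, and there is no ∂_2, so H_1 = Z.

(K is a triangulation of the circle S^1.)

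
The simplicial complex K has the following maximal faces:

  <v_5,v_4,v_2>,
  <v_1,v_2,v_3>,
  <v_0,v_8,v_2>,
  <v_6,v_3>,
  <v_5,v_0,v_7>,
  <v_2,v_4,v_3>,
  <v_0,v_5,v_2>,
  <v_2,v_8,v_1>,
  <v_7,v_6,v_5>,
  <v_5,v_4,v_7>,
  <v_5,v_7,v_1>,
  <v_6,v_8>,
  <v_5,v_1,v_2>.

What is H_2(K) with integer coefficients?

H_2 ≅ 0.

We work with the vertex ordering v_0 < v_1 < v_2 < v_3 < v_4 < v_5 < v_6 < v_7 < v_8. The simplices of K, each written with vertices in increasing order, are:

  0-simplices (9): [v_0], [v_1], [v_2], [v_3], [v_4], [v_5], [v_6], [v_7], [v_8]
  1-simplices (21): (21 of them)
  2-simplices (11): (11 of them)

Hence C_0 ≅ Z^9, C_1 ≅ Z^21, C_2 ≅ Z^11.

∂_1: C_1 → C_0 sends each edge [p,q] (with p < q) to q − p. For instance
  ∂[v_2,v_8] = [v_8] − [v_2].
The 9×21 boundary matrix has rank 8 and Smith normal form diag(1,1,1,1,1,1,1,1).

Boundary ∂_2: C_2 → C_1 acts by ∂[p,q,r] = [q,r] − [p,r] + [p,q]. For instance
  ∂[v_1,v_5,v_7] = [v_5,v_7] − [v_1,v_7] + [v_1,v_5],
  ∂[v_2,v_3,v_4] = [v_3,v_4] − [v_2,v_4] + [v_2,v_3].
As a 21×11 matrix over Z this has rank 11, with invariant factors (1,1,1,1,1,1,1,1,1,1,1).

Reading off H_k = ker ∂_k / im ∂_{k+1}:

  H_2: rank ker ∂_2 − rank ∂_3 = (11 − 11) − 0 = 0, and there is no ∂_3, so H_2 = 0.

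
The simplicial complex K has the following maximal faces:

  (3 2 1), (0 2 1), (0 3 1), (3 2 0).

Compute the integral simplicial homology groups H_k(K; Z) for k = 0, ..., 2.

Order the vertices as 0 < 1 < 2 < 3. Listing each simplex with vertices in this order, K has dimension 2 with simplices:

  0-simplices (4): [0], [1], [2], [3]
  1-simplices (6): [0,1], [0,2], [0,3], [1,2], [1,3], [2,3]
  2-simplices (4): [0,1,2], [0,1,3], [0,2,3], [1,2,3]

so the chain groups are C_0 ≅ Z^4, C_1 ≅ Z^6, C_2 ≅ Z^4.

The boundary map ∂_1: C_1 → C_0 maps an edge to its endpoints' difference, ∂[p,q] = q − p. For instance
  ∂[1,3] = [3] − [1].
This gives a 4×6 integer matrix of rank 3; reducing to Smith normal form yields diagonal entries (1,1,1).

The boundary map ∂_2: C_2 → C_1 maps a triangle to the signed sum of its edges. For instance
  ∂[0,2,3] = [2,3] − [0,3] + [0,2],
  ∂[0,1,2] = [1,2] − [0,2] + [0,1].
The resulting 6×4 matrix has rank 3, and its Smith normal form has invariant factors (1,1,1).

Now H_k = ker ∂_k / im ∂_{k+1}, so:

  H_0: rank C_0 − rank ∂_1 = 4 − 3 = 1, and the invariant factors of ∂_1 are all 1, so H_0 = Z.
  H_1: rank ker ∂_1 − rank ∂_2 = (6 − 3) − 3 = 0, and the invariant factors of ∂_2 are all 1, so H_1 = 0.
  H_2: rank ker ∂_2 − rank ∂_3 = (4 − 3) − 0 = 1, and there is no ∂_3, so H_2 = Z.

As a check, the Euler characteristic is 4 − 6 + 4 = 2, which agrees with 1 − 0 + 1 = 2.
(K is a triangulation of the 2-sphere S^2.)

H_0 ≅ Z,  H_1 = 0,  H_2 ≅ Z.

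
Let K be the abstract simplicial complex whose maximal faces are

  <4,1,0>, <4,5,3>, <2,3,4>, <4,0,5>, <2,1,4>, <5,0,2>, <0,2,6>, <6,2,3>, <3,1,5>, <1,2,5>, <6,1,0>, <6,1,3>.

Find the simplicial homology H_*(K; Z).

K has 7 vertices, 18 edges, 12 triangles.
rank ∂_0 = 0, rank ∂_1 = 6 ⇒ b_0 = 7 − 0 − 6 = 1; all invariant factors of ∂_1 are 1 so no torsion. So H_0 ≅ Z.
rank ∂_1 = 6, rank ∂_2 = 12 ⇒ b_1 = 18 − 6 − 12 = 0; ∂_2 has invariant factor(s) [2] giving torsion. So H_1 ≅ Z/2Z.
rank ∂_2 = 12, rank ∂_3 = 0 ⇒ b_2 = 12 − 12 − 0 = 0. So H_2 ≅ 0.

H_0 = Z,  H_1 = Z/2Z,  H_2 = 0.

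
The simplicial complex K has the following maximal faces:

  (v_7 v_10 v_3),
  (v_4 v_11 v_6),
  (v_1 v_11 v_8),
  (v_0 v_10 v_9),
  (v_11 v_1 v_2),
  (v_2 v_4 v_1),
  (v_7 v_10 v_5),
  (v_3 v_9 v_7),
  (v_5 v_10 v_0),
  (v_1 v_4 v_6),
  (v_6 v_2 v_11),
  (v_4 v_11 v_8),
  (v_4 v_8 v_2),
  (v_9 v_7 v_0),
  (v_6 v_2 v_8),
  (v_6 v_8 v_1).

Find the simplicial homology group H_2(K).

We work with the vertex ordering v_0 < v_1 < v_2 < v_3 < v_4 < v_5 < v_6 < v_7 < v_8 < v_9 < v_10 < v_11. The simplices of K, each written with vertices in increasing order, are:

  0-simplices (12): [v_0], [v_1], [v_2], [v_3], [v_4], [v_5], [v_6], [v_7], [v_8], [v_9], [v_10], [v_11]
  1-simplices (27): (27 of them)
  2-simplices (16): (16 of them)

so the chain groups are C_0 ≅ Z^12, C_1 ≅ Z^27, C_2 ≅ Z^16.

∂_1: C_1 → C_0 maps an edge to its endpoints' difference, ∂[p,q] = q − p. For instance
  ∂[v_4,v_8] = [v_8] − [v_4].
The resulting 12×27 matrix has rank 10, and its Smith normal form has invariant factors (1,1,1,1,1,1,1,1,1,1).

The boundary map ∂_2: C_2 → C_1 maps a triangle to the signed sum of its edges. For instance
  ∂[v_2,v_4,v_8] = [v_4,v_8] − [v_2,v_8] + [v_2,v_4],
  ∂[v_1,v_8,v_11] = [v_8,v_11] − [v_1,v_11] + [v_1,v_8].
As a 27×16 matrix over Z this has rank 16, with invariant factors (1,1,1,1,1,1,1,1,1,1,1,1,1,1,1,2).

From H_k ≅ ker(∂_k) / im(∂_{k+1}) we obtain:

  H_2: rank ker ∂_2 − rank ∂_3 = (16 − 16) − 0 = 0, and there is no ∂_3, so H_2 ≅ 0.

H_2 ≅ 0.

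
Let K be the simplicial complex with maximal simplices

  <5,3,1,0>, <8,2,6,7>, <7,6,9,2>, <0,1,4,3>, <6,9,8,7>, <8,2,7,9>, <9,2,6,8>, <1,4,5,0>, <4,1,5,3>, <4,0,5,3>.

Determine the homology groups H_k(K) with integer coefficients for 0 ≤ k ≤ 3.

Take the total order 0 < 1 < 2 < 3 < 4 < 5 < 6 < 7 < 8 < 9 on the vertex set. Then K (dimension 3) consists of the simplices:

  0-simplices (10): [0], [1], [2], [3], [4], [5], [6], [7], [8], [9]
  1-simplices (20): [0,1], [0,3], [0,4], [0,5], [1,3], [1,4], [1,5], [2,6], [2,7], [2,8], [2,9], [3,4], [3,5], [4,5], [6,7], [6,8], [6,9], [7,8], [7,9], [8,9]
  2-simplices (20): (20 of them)
  3-simplices (10): [0,1,3,4], [0,1,3,5], [0,1,4,5], [0,3,4,5], [1,3,4,5], [2,6,7,8], [2,6,7,9], [2,6,8,9], [2,7,8,9], [6,7,8,9]

so the chain groups are C_0 ≅ Z^10, C_1 ≅ Z^20, C_2 ≅ Z^20, C_3 ≅ Z^10.

Boundary ∂_1: C_1 → C_0 maps an edge to its endpoints' difference, ∂[p,q] = q − p. For instance
  ∂[6,8] = [8] − [6].
The resulting 10×20 matrix has rank 8, and its Smith normal form has invariant factors (1,1,1,1,1,1,1,1).

∂_2: C_2 → C_1 acts by ∂[p,q,r] = [q,r] − [p,r] + [p,q]. For instance
  ∂[6,7,9] = [7,9] − [6,9] + [6,7],
  ∂[6,8,9] = [8,9] − [6,9] + [6,8].
As a 20×20 matrix over Z this has rank 12, with invariant factors (1,1,1,1,1,1,1,1,1,1,1,1).

Boundary ∂_3: C_3 → C_2 sends each 3-simplex σ to the alternating sum Σ_i (−1)^i (σ with its i-th vertex removed). For instance
  ∂[2,6,8,9] = [6,8,9] − [2,8,9] + [2,6,9] − [2,6,8],
  ∂[6,7,8,9] = [7,8,9] − [6,8,9] + [6,7,9] − [6,7,8].
The 20×10 boundary matrix has rank 8 and Smith normal form diag(1,1,1,1,1,1,1,1).

Reading off H_k = ker ∂_k / im ∂_{k+1}:

  H_0: rank C_0 − rank ∂_1 = 10 − 8 = 2, and the invariant factors of ∂_1 are all 1, so H_0 ≅ Z^2.
  H_1: rank ker ∂_1 − rank ∂_2 = (20 − 8) − 12 = 0, and the invariant factors of ∂_2 are all 1, so H_1 ≅ 0.
  H_2: rank ker ∂_2 − rank ∂_3 = (20 − 12) − 8 = 0, and the invariant factors of ∂_3 are all 1, so H_2 ≅ 0.
  H_3: rank ker ∂_3 − rank ∂_4 = (10 − 8) − 0 = 2, and there is no ∂_4, so H_3 ≅ Z^2.

H_0 = Z^2,  H_1 = 0,  H_2 = 0,  H_3 = Z^2.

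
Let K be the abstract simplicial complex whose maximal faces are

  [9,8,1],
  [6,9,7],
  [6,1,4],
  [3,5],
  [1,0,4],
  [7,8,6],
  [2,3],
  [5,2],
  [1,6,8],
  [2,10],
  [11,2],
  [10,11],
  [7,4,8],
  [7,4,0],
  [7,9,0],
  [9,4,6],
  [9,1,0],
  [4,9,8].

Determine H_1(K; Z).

Order the vertices as 0 < 1 < 2 < 3 < 4 < 5 < 6 < 7 < 8 < 9 < 10 < 11. Listing each simplex with vertices in this order, K has dimension 2 with simplices:

  0-simplices (12): [0], [1], [2], [3], [4], [5], [6], [7], [8], [9], [10], [11]
  1-simplices (24): (24 of them)
  2-simplices (12): [0,1,4], [0,1,9], [0,4,7], [0,7,9], [1,4,6], [1,6,8], [1,8,9], [4,6,9], [4,7,8], [4,8,9], [6,7,8], [6,7,9]

Hence C_0 ≅ Z^12, C_1 ≅ Z^24, C_2 ≅ Z^12.

∂_1: C_1 → C_0 sends each edge [p,q] (with p < q) to q − p.
As a 12×24 matrix over Z this has rank 10, with invariant factors (1,1,1,1,1,1,1,1,1,1).

Boundary ∂_2: C_2 → C_1 acts by ∂[p,q,r] = [q,r] − [p,r] + [p,q]. For instance
  ∂[6,7,8] = [7,8] − [6,8] + [6,7],
  ∂[4,8,9] = [8,9] − [4,9] + [4,8].
The 24×12 boundary matrix has rank 12 and Smith normal form diag(1,1,1,1,1,1,1,1,1,1,1,2).

Now H_k = ker ∂_k / im ∂_{k+1}, so:

  H_1: rank ker ∂_1 − rank ∂_2 = (24 − 10) − 12 = 2, and ∂_2 has invariant factor 2 > 1, so H_1 ≅ Z^2 ⊕ Z/2Z.

(K is a triangulation of the disjoint union of a wedge of 2 circles and the real projective plane RP^2.)

H_1 = Z^2 ⊕ Z/2Z.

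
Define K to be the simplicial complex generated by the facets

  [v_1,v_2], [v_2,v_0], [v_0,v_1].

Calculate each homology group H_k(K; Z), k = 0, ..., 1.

Fix the vertex order v_0 < v_1 < v_2 and write every simplex with vertices in increasing order. Then dim K = 1 and the simplices of K are:

  0-simplices (3): [v_0], [v_1], [v_2]
  1-simplices (3): [v_0,v_1], [v_0,v_2], [v_1,v_2]

so the chain groups are C_0 ≅ Z^3, C_1 ≅ Z^3.

The boundary map ∂_1: C_1 → C_0 sends each edge [p,q] (with p < q) to q − p. For instance
  ∂[v_0,v_1] = [v_1] − [v_0].
The 3×3 boundary matrix has rank 2 and Smith normal form diag(1,1).

Computing H_k = (kernel of ∂_k) / (image of ∂_{k+1}):

  H_0: rank C_0 − rank ∂_1 = 3 − 2 = 1, and the invariant factors of ∂_1 are all 1, so H_0 = Z.
  H_1: rank ker ∂_1 − rank ∂_2 = (3 − 2) − 0 = 1, and there is no ∂_2, so H_1 = Z.

H_0 = Z,  H_1 = Z.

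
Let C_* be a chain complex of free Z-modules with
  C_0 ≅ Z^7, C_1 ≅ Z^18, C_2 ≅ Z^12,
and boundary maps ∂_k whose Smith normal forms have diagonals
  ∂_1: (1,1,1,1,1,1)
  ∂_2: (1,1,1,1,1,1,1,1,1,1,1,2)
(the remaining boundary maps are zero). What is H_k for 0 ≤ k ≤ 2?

H_0: b_0 = 7 − 0 − 6 = 1; torsion from ∂_1 factors > 1: none. So H_0 ≅ Z.
H_1: b_1 = 18 − 6 − 12 = 0; torsion from ∂_2 factors > 1: [2]. So H_1 ≅ Z_2.
H_2: b_2 = 12 − 12 − 0 = 0; torsion from ∂_3 factors > 1: none. So H_2 ≅ 0.

H_0 ≅ Z,  H_1 ≅ Z_2,  H_2 = 0.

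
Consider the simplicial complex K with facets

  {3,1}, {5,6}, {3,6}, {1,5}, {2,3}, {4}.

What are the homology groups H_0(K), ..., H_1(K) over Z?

H_0 ≅ Z^2,  H_1 ≅ Z.

Take the total order 1 < 2 < 3 < 4 < 5 < 6 on the vertex set. Then K (dimension 1) consists of the simplices:

  0-simplices (6): [1], [2], [3], [4], [5], [6]
  1-simplices (5): [1,3], [1,5], [2,3], [3,6], [5,6]

Hence C_0 ≅ Z^6, C_1 ≅ Z^5.

∂_1: C_1 → C_0 sends each edge [p,q] (with p < q) to q − p.
The resulting 6×5 matrix has rank 4, and its Smith normal form has invariant factors (1,1,1,1).

Computing H_k = (kernel of ∂_k) / (image of ∂_{k+1}):

  H_0: rank C_0 − rank ∂_1 = 6 − 4 = 2, and the invariant factors of ∂_1 are all 1, so H_0 ≅ Z^2.
  H_1: rank ker ∂_1 − rank ∂_2 = (5 − 4) − 0 = 1, and there is no ∂_2, so H_1 ≅ Z.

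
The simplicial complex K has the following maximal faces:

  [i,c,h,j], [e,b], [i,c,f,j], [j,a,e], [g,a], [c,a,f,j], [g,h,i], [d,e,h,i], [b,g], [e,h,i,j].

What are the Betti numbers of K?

Order the vertices as a < b < c < d < e < f < g < h < i < j. Listing each simplex with vertices in this order, K has dimension 3 with simplices:

  0-simplices (10): a, b, c, d, e, f, g, h, i, j
  1-simplices (24): ac, ae, af, ag, aj, be, bg, cf, ch, ci, cj, de, dh, di, eh, ei, ej, fi, fj, gh, gi, hi, hj, ij
  2-simplices (18): acf, acj, aej, afj, cfi, cfj, chi, chj, cij, deh, dei, dhi, ehi, ehj, eij, fij, ghi, hij
  3-simplices (5): acfj, cfij, chij, dehi, ehij

giving chain groups C_0 ≅ Z^10, C_1 ≅ Z^24, C_2 ≅ Z^18, C_3 ≅ Z^5.

Boundary ∂_1: C_1 → C_0 is given by ∂[p,q] = [q] − [p]. For instance
  ∂be = e − b.
The resulting 10×24 matrix has rank 9, and its Smith normal form has invariant factors (1,1,1,1,1,1,1,1,1).

The boundary map ∂_2: C_2 → C_1 acts by ∂[p,q,r] = [q,r] − [p,r] + [p,q]. For instance
  ∂chj = hj − cj + ch,
  ∂deh = eh − dh + de.
This gives a 24×18 integer matrix of rank 13; reducing to Smith normal form yields diagonal entries (1,1,1,1,1,1,1,1,1,1,1,1,1).

Boundary ∂_3: C_3 → C_2 sends each 3-simplex σ to the alternating sum Σ_i (−1)^i (σ with its i-th vertex removed). For instance
  ∂acfj = cfj − afj + acj − acf,
  ∂ehij = hij − eij + ehj − ehi.
This gives a 18×5 integer matrix of rank 5; reducing to Smith normal form yields diagonal entries (1,1,1,1,1).

From H_k ≅ ker(∂_k) / im(∂_{k+1}) we obtain:

  H_0: rank C_0 − rank ∂_1 = 10 − 9 = 1, and the invariant factors of ∂_1 are all 1, so H_0 = Z.
  H_1: rank ker ∂_1 − rank ∂_2 = (24 − 9) − 13 = 2, and the invariant factors of ∂_2 are all 1, so H_1 = Z^2.
  H_2: rank ker ∂_2 − rank ∂_3 = (18 − 13) − 5 = 0, and the invariant factors of ∂_3 are all 1, so H_2 = 0.
  H_3: rank ker ∂_3 − rank ∂_4 = (5 − 5) − 0 = 0, and there is no ∂_4, so H_3 = 0.

As a check, the Euler characteristic is 10 − 24 + 18 − 5 = -1, which agrees with 1 − 2 + 0 − 0 = -1.

Hence the Betti numbers are b_0 = 1, b_1 = 2, b_2 = 0, b_3 = 0.

b_0 = 1, b_1 = 2, b_2 = 0, b_3 = 0.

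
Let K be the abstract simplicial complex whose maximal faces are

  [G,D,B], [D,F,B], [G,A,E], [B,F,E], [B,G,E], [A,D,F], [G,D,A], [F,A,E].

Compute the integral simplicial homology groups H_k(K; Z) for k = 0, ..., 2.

H_0 = Z,  H_1 = 0,  H_2 = Z.

Take the total order A < B < D < E < F < G on the vertex set. Then K (dimension 2) consists of the simplices:

  0-simplices (6): A, B, D, E, F, G
  1-simplices (12): AD, AE, AF, AG, BD, BE, BF, BG, DF, DG, EF, EG
  2-simplices (8): ADF, ADG, AEF, AEG, BDF, BDG, BEF, BEG

Hence C_0 ≅ Z^6, C_1 ≅ Z^12, C_2 ≅ Z^8.

The boundary map ∂_1: C_1 → C_0 maps an edge to its endpoints' difference, ∂[p,q] = q − p. For instance
  ∂BG = G − B.
This gives a 6×12 integer matrix of rank 5; reducing to Smith normal form yields diagonal entries (1,1,1,1,1).

∂_2: C_2 → C_1 sends each 2-simplex [p,q,r] to [q,r] − [p,r] + [p,q]. For instance
  ∂ADG = DG − AG + AD,
  ∂BEF = EF − BF + BE.
As a 12×8 matrix over Z this has rank 7, with invariant factors (1,1,1,1,1,1,1).

Reading off H_k = ker ∂_k / im ∂_{k+1}:

  H_0: rank C_0 − rank ∂_1 = 6 − 5 = 1, and the invariant factors of ∂_1 are all 1, so H_0 = Z.
  H_1: rank ker ∂_1 − rank ∂_2 = (12 − 5) − 7 = 0, and the invariant factors of ∂_2 are all 1, so H_1 = 0.
  H_2: rank ker ∂_2 − rank ∂_3 = (8 − 7) − 0 = 1, and there is no ∂_3, so H_2 = Z.

As a check, the Euler characteristic is 6 − 12 + 8 = 2, which agrees with 1 − 0 + 1 = 2.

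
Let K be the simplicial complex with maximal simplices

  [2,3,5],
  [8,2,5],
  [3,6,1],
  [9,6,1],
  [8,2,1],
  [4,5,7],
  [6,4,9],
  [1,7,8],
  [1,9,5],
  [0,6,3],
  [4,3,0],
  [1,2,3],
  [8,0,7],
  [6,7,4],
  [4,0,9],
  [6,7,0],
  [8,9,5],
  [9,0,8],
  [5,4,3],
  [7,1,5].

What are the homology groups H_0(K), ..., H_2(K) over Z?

Take the total order 0 < 1 < 2 < 3 < 4 < 5 < 6 < 7 < 8 < 9 on the vertex set. Then K (dimension 2) consists of the simplices:

  0-simplices (10): [0], [1], [2], [3], [4], [5], [6], [7], [8], [9]
  1-simplices (30): (30 of them)
  2-simplices (20): (20 of them)

giving chain groups C_0 ≅ Z^10, C_1 ≅ Z^30, C_2 ≅ Z^20.

The boundary map ∂_1: C_1 → C_0 maps an edge to its endpoints' difference, ∂[p,q] = q − p. For instance
  ∂[0,9] = [9] − [0].
As a 10×30 matrix over Z this has rank 9, with invariant factors (1,1,1,1,1,1,1,1,1).

∂_2: C_2 → C_1 sends each 2-simplex [p,q,r] to [q,r] − [p,r] + [p,q]. For instance
  ∂[4,6,7] = [6,7] − [4,7] + [4,6],
  ∂[3,4,5] = [4,5] − [3,5] + [3,4].
This gives a 30×20 integer matrix of rank 20; reducing to Smith normal form yields diagonal entries (1,1,1,1,1,1,1,1,1,1,1,1,1,1,1,1,1,1,1,2).

Computing H_k = (kernel of ∂_k) / (image of ∂_{k+1}):

  H_0: rank C_0 − rank ∂_1 = 10 − 9 = 1, and the invariant factors of ∂_1 are all 1, so H_0 ≅ Z.
  H_1: rank ker ∂_1 − rank ∂_2 = (30 − 9) − 20 = 1, and ∂_2 has invariant factor 2 > 1, so H_1 ≅ Z ⊕ Z/2.
  H_2: rank ker ∂_2 − rank ∂_3 = (20 − 20) − 0 = 0, and there is no ∂_3, so H_2 ≅ 0.

H_0 = Z,  H_1 = Z ⊕ Z/2,  H_2 = 0.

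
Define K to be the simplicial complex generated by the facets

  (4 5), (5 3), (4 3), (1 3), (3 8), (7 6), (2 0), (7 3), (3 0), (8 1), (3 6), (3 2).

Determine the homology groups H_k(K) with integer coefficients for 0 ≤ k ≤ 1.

H_0 = Z,  H_1 = Z^4.

Take the total order 0 < 1 < 2 < 3 < 4 < 5 < 6 < 7 < 8 on the vertex set. Then K (dimension 1) consists of the simplices:

  0-simplices (9): [0], [1], [2], [3], [4], [5], [6], [7], [8]
  1-simplices (12): [0,2], [0,3], [1,3], [1,8], [2,3], [3,4], [3,5], [3,6], [3,7], [3,8], [4,5], [6,7]

Hence C_0 ≅ Z^9, C_1 ≅ Z^12.

Boundary ∂_1: C_1 → C_0 maps an edge to its endpoints' difference, ∂[p,q] = q − p. For instance
  ∂[2,3] = [3] − [2].
The resulting 9×12 matrix has rank 8, and its Smith normal form has invariant factors (1,1,1,1,1,1,1,1).

Computing H_k = (kernel of ∂_k) / (image of ∂_{k+1}):

  H_0: rank C_0 − rank ∂_1 = 9 − 8 = 1, and the invariant factors of ∂_1 are all 1, so H_0 = Z.
  H_1: rank ker ∂_1 − rank ∂_2 = (12 − 8) − 0 = 4, and there is no ∂_2, so H_1 = Z^4.

As a check, the Euler characteristic is 9 − 12 = -3, which agrees with 1 − 4 = -3.
(K is a triangulation of a wedge of 4 circles.)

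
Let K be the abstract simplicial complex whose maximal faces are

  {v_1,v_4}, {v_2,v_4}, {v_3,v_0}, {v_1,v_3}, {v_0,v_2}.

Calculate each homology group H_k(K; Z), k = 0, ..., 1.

Take the total order v_0 < v_1 < v_2 < v_3 < v_4 on the vertex set. Then K (dimension 1) consists of the simplices:

  0-simplices (5): [v_0], [v_1], [v_2], [v_3], [v_4]
  1-simplices (5): [v_0,v_2], [v_0,v_3], [v_1,v_3], [v_1,v_4], [v_2,v_4]

so the chain groups are C_0 ≅ Z^5, C_1 ≅ Z^5.

The boundary map ∂_1: C_1 → C_0 is given by ∂[p,q] = [q] − [p].
As a 5×5 matrix over Z this has rank 4, with invariant factors (1,1,1,1).

Reading off H_k = ker ∂_k / im ∂_{k+1}:

  H_0: rank C_0 − rank ∂_1 = 5 − 4 = 1, and the invariant factors of ∂_1 are all 1, so H_0 = Z.
  H_1: rank ker ∂_1 − rank ∂_2 = (5 − 4) − 0 = 1, and there is no ∂_2, so H_1 = Z.

As a check, the Euler characteristic is 5 − 5 = 0, which agrees with 1 − 1 = 0.
(K is a triangulation of the circle S^1.)

H_0 ≅ Z,  H_1 ≅ Z.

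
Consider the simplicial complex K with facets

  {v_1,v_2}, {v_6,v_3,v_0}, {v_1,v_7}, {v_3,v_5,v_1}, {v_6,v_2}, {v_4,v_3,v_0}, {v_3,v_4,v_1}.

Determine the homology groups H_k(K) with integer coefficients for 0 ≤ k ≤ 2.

H_0 ≅ Z,  H_1 ≅ Z,  H_2 = 0.

Fix the vertex order v_0 < v_1 < v_2 < v_3 < v_4 < v_5 < v_6 < v_7 and write every simplex with vertices in increasing order. Then dim K = 2 and the simplices of K are:

  0-simplices (8): [v_0], [v_1], [v_2], [v_3], [v_4], [v_5], [v_6], [v_7]
  1-simplices (12): [v_0,v_3], [v_0,v_4], [v_0,v_6], [v_1,v_2], [v_1,v_3], [v_1,v_4], [v_1,v_5], [v_1,v_7], [v_2,v_6], [v_3,v_4], [v_3,v_5], [v_3,v_6]
  2-simplices (4): [v_0,v_3,v_4], [v_0,v_3,v_6], [v_1,v_3,v_4], [v_1,v_3,v_5]

Hence C_0 ≅ Z^8, C_1 ≅ Z^12, C_2 ≅ Z^4.

∂_1: C_1 → C_0 sends each edge [p,q] (with p < q) to q − p. For instance
  ∂[v_0,v_4] = [v_4] − [v_0].
This gives a 8×12 integer matrix of rank 7; reducing to Smith normal form yields diagonal entries (1,1,1,1,1,1,1).

The boundary map ∂_2: C_2 → C_1 maps a triangle to the signed sum of its edges. For instance
  ∂[v_1,v_3,v_5] = [v_3,v_5] − [v_1,v_5] + [v_1,v_3],
  ∂[v_1,v_3,v_4] = [v_3,v_4] − [v_1,v_4] + [v_1,v_3].
The resulting 12×4 matrix has rank 4, and its Smith normal form has invariant factors (1,1,1,1).

Reading off H_k = ker ∂_k / im ∂_{k+1}:

  H_0: rank C_0 − rank ∂_1 = 8 − 7 = 1, and the invariant factors of ∂_1 are all 1, so H_0 ≅ Z.
  H_1: rank ker ∂_1 − rank ∂_2 = (12 − 7) − 4 = 1, and the invariant factors of ∂_2 are all 1, so H_1 ≅ Z.
  H_2: rank ker ∂_2 − rank ∂_3 = (4 − 4) − 0 = 0, and there is no ∂_3, so H_2 ≅ 0.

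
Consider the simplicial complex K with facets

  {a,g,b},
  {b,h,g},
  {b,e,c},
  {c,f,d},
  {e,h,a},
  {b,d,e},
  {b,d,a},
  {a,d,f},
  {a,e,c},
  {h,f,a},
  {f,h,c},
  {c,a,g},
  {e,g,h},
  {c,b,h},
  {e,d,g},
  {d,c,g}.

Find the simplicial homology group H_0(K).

Order the vertices as a < b < c < d < e < f < g < h. Listing each simplex with vertices in this order, K has dimension 2 with simplices:

  0-simplices (8): a, b, c, d, e, f, g, h
  1-simplices (24): ab, ac, ad, ae, af, ag, ah, bc, bd, be, bg, bh, cd, ce, cf, cg, ch, de, df, dg, eg, eh, fh, gh
  2-simplices (16): abd, abg, ace, acg, adf, aeh, afh, bce, bch, bde, bgh, cdf, cdg, cfh, deg, egh

giving chain groups C_0 ≅ Z^8, C_1 ≅ Z^24, C_2 ≅ Z^16.

Boundary ∂_1: C_1 → C_0 maps an edge to its endpoints' difference, ∂[p,q] = q − p. For instance
  ∂be = e − b.
The 8×24 boundary matrix has rank 7 and Smith normal form diag(1,1,1,1,1,1,1).

Boundary ∂_2: C_2 → C_1 maps a triangle to the signed sum of its edges. For instance
  ∂cfh = fh − ch + cf,
  ∂ace = ce − ae + ac.
As a 24×16 matrix over Z this has rank 15, with invariant factors (1,1,1,1,1,1,1,1,1,1,1,1,1,1,1).

Now H_k = ker ∂_k / im ∂_{k+1}, so:

  H_0: rank C_0 − rank ∂_1 = 8 − 7 = 1, and the invariant factors of ∂_1 are all 1, so H_0 ≅ Z.

H_0 = Z.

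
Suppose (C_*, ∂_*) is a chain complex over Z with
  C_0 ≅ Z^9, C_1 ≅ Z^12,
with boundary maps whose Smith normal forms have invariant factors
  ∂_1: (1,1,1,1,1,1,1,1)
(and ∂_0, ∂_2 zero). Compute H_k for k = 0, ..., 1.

H_0: b_0 = 9 − 0 − 8 = 1; torsion from ∂_1 factors > 1: none. So H_0 ≅ Z.
H_1: b_1 = 12 − 8 − 0 = 4; torsion from ∂_2 factors > 1: none. So H_1 ≅ Z^4.

H_0 ≅ Z,  H_1 ≅ Z^4.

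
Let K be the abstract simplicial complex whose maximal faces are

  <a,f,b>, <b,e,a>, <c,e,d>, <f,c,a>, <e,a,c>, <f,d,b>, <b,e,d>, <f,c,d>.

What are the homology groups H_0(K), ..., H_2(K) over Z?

H_0 = Z,  H_1 = 0,  H_2 = Z.

Order the vertices as a < b < c < d < e < f. Listing each simplex with vertices in this order, K has dimension 2 with simplices:

  0-simplices (6): a, b, c, d, e, f
  1-simplices (12): ab, ac, ae, af, bd, be, bf, cd, ce, cf, de, df
  2-simplices (8): abe, abf, ace, acf, bde, bdf, cde, cdf

Hence C_0 ≅ Z^6, C_1 ≅ Z^12, C_2 ≅ Z^8.

Boundary ∂_1: C_1 → C_0 maps an edge to its endpoints' difference, ∂[p,q] = q − p.
The 6×12 boundary matrix has rank 5 and Smith normal form diag(1,1,1,1,1).

Boundary ∂_2: C_2 → C_1 maps a triangle to the signed sum of its edges. For instance
  ∂cde = de − ce + cd,
  ∂bde = de − be + bd.
As a 12×8 matrix over Z this has rank 7, with invariant factors (1,1,1,1,1,1,1).

From H_k ≅ ker(∂_k) / im(∂_{k+1}) we obtain:

  H_0: rank C_0 − rank ∂_1 = 6 − 5 = 1, and the invariant factors of ∂_1 are all 1, so H_0 ≅ Z.
  H_1: rank ker ∂_1 − rank ∂_2 = (12 − 5) − 7 = 0, and the invariant factors of ∂_2 are all 1, so H_1 ≅ 0.
  H_2: rank ker ∂_2 − rank ∂_3 = (8 − 7) − 0 = 1, and there is no ∂_3, so H_2 ≅ Z.

(K is a triangulation of the 2-sphere S^2.)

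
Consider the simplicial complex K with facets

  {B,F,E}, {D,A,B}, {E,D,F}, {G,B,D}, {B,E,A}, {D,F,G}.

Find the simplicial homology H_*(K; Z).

Take the total order A < B < D < E < F < G on the vertex set. Then K (dimension 2) consists of the simplices:

  0-simplices (6): A, B, D, E, F, G
  1-simplices (12): AB, AD, AE, BD, BE, BF, BG, DE, DF, DG, EF, FG
  2-simplices (6): ABD, ABE, BDG, BEF, DEF, DFG

giving chain groups C_0 ≅ Z^6, C_1 ≅ Z^12, C_2 ≅ Z^6.

The boundary map ∂_1: C_1 → C_0 sends each edge [p,q] (with p < q) to q − p. For instance
  ∂BF = F − B.
As a 6×12 matrix over Z this has rank 5, with invariant factors (1,1,1,1,1).

Boundary ∂_2: C_2 → C_1 acts by ∂[p,q,r] = [q,r] − [p,r] + [p,q]. For instance
  ∂ABE = BE − AE + AB,
  ∂ABD = BD − AD + AB.
The 12×6 boundary matrix has rank 6 and Smith normal form diag(1,1,1,1,1,1).

From H_k ≅ ker(∂_k) / im(∂_{k+1}) we obtain:

  H_0: rank C_0 − rank ∂_1 = 6 − 5 = 1, and the invariant factors of ∂_1 are all 1, so H_0 = Z.
  H_1: rank ker ∂_1 − rank ∂_2 = (12 − 5) − 6 = 1, and the invariant factors of ∂_2 are all 1, so H_1 = Z.
  H_2: rank ker ∂_2 − rank ∂_3 = (6 − 6) − 0 = 0, and there is no ∂_3, so H_2 = 0.

As a check, the Euler characteristic is 6 − 12 + 6 = 0, which agrees with 1 − 1 + 0 = 0.
(K is a triangulation of the cylinder S^1 x I.)

H_0 ≅ Z,  H_1 ≅ Z,  H_2 = 0.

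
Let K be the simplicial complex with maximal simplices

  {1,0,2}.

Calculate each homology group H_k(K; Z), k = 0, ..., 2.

Take the total order 0 < 1 < 2 on the vertex set. Then K (dimension 2) consists of the simplices:

  0-simplices (3): [0], [1], [2]
  1-simplices (3): [0,1], [0,2], [1,2]
  2-simplices (1): [0,1,2]

giving chain groups C_0 ≅ Z^3, C_1 ≅ Z^3, C_2 ≅ Z^1.

∂_1: C_1 → C_0 sends each edge [p,q] (with p < q) to q − p.
This gives a 3×3 integer matrix of rank 2; reducing to Smith normal form yields diagonal entries (1,1).

The boundary map ∂_2: C_2 → C_1 sends each 2-simplex [p,q,r] to [q,r] − [p,r] + [p,q]. For instance
  ∂[0,1,2] = [1,2] − [0,2] + [0,1].
As a 3×1 matrix over Z this has rank 1, with invariant factors (1).

Reading off H_k = ker ∂_k / im ∂_{k+1}:

  H_0: rank C_0 − rank ∂_1 = 3 − 2 = 1, and the invariant factors of ∂_1 are all 1, so H_0 ≅ Z.
  H_1: rank ker ∂_1 − rank ∂_2 = (3 − 2) − 1 = 0, and the invariant factors of ∂_2 are all 1, so H_1 ≅ 0.
  H_2: rank ker ∂_2 − rank ∂_3 = (1 − 1) − 0 = 0, and there is no ∂_3, so H_2 ≅ 0.

As a check, the Euler characteristic is 3 − 3 + 1 = 1, which agrees with 1 − 0 + 0 = 1.

H_0 ≅ Z,  H_1 = 0,  H_2 = 0.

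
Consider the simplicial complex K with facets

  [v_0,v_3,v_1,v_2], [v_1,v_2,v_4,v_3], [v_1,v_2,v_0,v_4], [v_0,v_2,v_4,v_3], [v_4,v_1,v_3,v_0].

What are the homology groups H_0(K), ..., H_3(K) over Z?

H_0 = Z,  H_1 = 0,  H_2 = 0,  H_3 = Z.

Order the vertices as v_0 < v_1 < v_2 < v_3 < v_4. Listing each simplex with vertices in this order, K has dimension 3 with simplices:

  0-simplices (5): [v_0], [v_1], [v_2], [v_3], [v_4]
  1-simplices (10): [v_0,v_1], [v_0,v_2], [v_0,v_3], [v_0,v_4], [v_1,v_2], [v_1,v_3], [v_1,v_4], [v_2,v_3], [v_2,v_4], [v_3,v_4]
  2-simplices (10): [v_0,v_1,v_2], [v_0,v_1,v_3], [v_0,v_1,v_4], [v_0,v_2,v_3], [v_0,v_2,v_4], [v_0,v_3,v_4], [v_1,v_2,v_3], [v_1,v_2,v_4], [v_1,v_3,v_4], [v_2,v_3,v_4]
  3-simplices (5): [v_0,v_1,v_2,v_3], [v_0,v_1,v_2,v_4], [v_0,v_1,v_3,v_4], [v_0,v_2,v_3,v_4], [v_1,v_2,v_3,v_4]

giving chain groups C_0 ≅ Z^5, C_1 ≅ Z^10, C_2 ≅ Z^10, C_3 ≅ Z^5.

∂_1: C_1 → C_0 maps an edge to its endpoints' difference, ∂[p,q] = q − p.
This gives a 5×10 integer matrix of rank 4; reducing to Smith normal form yields diagonal entries (1,1,1,1).

∂_2: C_2 → C_1 maps a triangle to the signed sum of its edges. For instance
  ∂[v_0,v_3,v_4] = [v_3,v_4] − [v_0,v_4] + [v_0,v_3],
  ∂[v_0,v_1,v_2] = [v_1,v_2] − [v_0,v_2] + [v_0,v_1].
The 10×10 boundary matrix has rank 6 and Smith normal form diag(1,1,1,1,1,1).

∂_3: C_3 → C_2 sends each 3-simplex σ to the alternating sum Σ_i (−1)^i (σ with its i-th vertex removed). For instance
  ∂[v_1,v_2,v_3,v_4] = [v_2,v_3,v_4] − [v_1,v_3,v_4] + [v_1,v_2,v_4] − [v_1,v_2,v_3],
  ∂[v_0,v_1,v_3,v_4] = [v_1,v_3,v_4] − [v_0,v_3,v_4] + [v_0,v_1,v_4] − [v_0,v_1,v_3].
This gives a 10×5 integer matrix of rank 4; reducing to Smith normal form yields diagonal entries (1,1,1,1).

Now H_k = ker ∂_k / im ∂_{k+1}, so:

  H_0: rank C_0 − rank ∂_1 = 5 − 4 = 1, and the invariant factors of ∂_1 are all 1, so H_0 ≅ Z.
  H_1: rank ker ∂_1 − rank ∂_2 = (10 − 4) − 6 = 0, and the invariant factors of ∂_2 are all 1, so H_1 ≅ 0.
  H_2: rank ker ∂_2 − rank ∂_3 = (10 − 6) − 4 = 0, and the invariant factors of ∂_3 are all 1, so H_2 ≅ 0.
  H_3: rank ker ∂_3 − rank ∂_4 = (5 − 4) − 0 = 1, and there is no ∂_4, so H_3 ≅ Z.

(K is a triangulation of the 3-sphere S^3.)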